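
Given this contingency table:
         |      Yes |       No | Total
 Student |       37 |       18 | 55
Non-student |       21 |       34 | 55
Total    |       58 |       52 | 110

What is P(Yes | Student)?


P(Yes | Student) = 37/(37+18) = 37/55

P(Yes|Student) = 37/55 ≈ 67.27%


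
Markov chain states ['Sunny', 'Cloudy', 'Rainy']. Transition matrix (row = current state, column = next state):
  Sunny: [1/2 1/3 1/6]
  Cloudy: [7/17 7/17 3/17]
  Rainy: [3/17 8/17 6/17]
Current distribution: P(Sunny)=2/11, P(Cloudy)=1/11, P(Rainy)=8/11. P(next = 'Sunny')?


P(next=Sunny) = Σᵢ P(now=i)×P(i→Sunny)
= 2/11×1/2 + 1/11×7/17 + 8/11×3/17
= 1/11 + 7/187 + 24/187 = 48/187

P = 48/187 ≈ 0.2567


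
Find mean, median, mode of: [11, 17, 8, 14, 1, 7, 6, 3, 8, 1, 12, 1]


Sorted: [1, 1, 1, 3, 6, 7, 8, 8, 11, 12, 14, 17]
Mean = 89/12
Median = 15/2
Freq: {11: 1, 17: 1, 8: 2, 14: 1, 1: 3, 7: 1, 6: 1, 3: 1, 12: 1}
Mode: [1]

Mean=89/12, Median=15/2, Mode=1


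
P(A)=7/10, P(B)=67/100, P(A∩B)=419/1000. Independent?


P(A)×P(B) = 469/1000
P(A∩B) = 419/1000
Not equal → NOT independent

No, not independent


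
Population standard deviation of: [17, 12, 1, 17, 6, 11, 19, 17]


Mean = 100/8 = 25/2
  (17-25/2)²=81/4
  (12-25/2)²=1/4
  (1-25/2)²=529/4
  (17-25/2)²=81/4
  (6-25/2)²=169/4
  (11-25/2)²=9/4
  (19-25/2)²=169/4
  (17-25/2)²=81/4
Σ(x-μ)² = 280
σ² = 280/8 = 35

σ = √(35) ≈ 5.9161


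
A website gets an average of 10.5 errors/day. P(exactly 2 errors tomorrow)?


Poisson(λ=10.5): P(X=2) = e^(-λ)×λ^k/k!
= e^(-10.5) × 10.5^2 / 2!
≈ 2.753644935e-05 × 110.25 / 2 ≈ 0.001518

P(X=2) ≈ 0.001518 ≈ 0.15%


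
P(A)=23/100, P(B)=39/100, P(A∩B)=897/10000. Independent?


P(A)×P(B) = 897/10000
P(A∩B) = 897/10000
Equal ✓ → Independent

Yes, independent


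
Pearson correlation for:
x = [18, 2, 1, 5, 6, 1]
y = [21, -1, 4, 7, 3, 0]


n=6, Σx=33, Σy=34, Σxy=433, Σx²=391, Σy²=516
r = (6×433 - 33×34)/√((6×391 - 33²)(6×516 - 34²))
= 1476/√(1257×1940) = 1476/√2438580 ≈ 1476/1561.5953 ≈ 0.9452

r ≈ 0.9452


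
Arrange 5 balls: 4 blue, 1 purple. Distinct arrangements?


5!/(4!×1!) = 5

5


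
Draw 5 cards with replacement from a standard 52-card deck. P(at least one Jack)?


P(not a Jack) = 48/52 = 12/13
P(none in 5 draws) = (12/13)^5 = 248832/371293
P(≥1 Jack) = 1 - 248832/371293 = 122461/371293

P = 122461/371293 ≈ 32.98%


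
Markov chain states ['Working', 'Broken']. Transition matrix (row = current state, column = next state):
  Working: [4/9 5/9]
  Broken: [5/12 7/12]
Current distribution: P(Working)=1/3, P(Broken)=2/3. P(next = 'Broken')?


P(next=Broken) = Σᵢ P(now=i)×P(i→Broken)
= 1/3×5/9 + 2/3×7/12
= 5/27 + 7/18 = 31/54

P = 31/54 ≈ 0.5741


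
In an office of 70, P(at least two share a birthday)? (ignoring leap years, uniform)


P(all different) = Π(365-i)/365 for i=0..69
= 0.000840
P(match) = 1 - 0.000840 = 0.999160

P ≈ 0.9992 ≈ 99.92%


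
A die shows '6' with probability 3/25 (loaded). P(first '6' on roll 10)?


Geometric: P(X=10) = (1-p)^(k-1)×p = (22/25)^9×3/25 = 3621807653376/95367431640625

P(X=10) = 3621807653376/95367431640625 ≈ 3.80%


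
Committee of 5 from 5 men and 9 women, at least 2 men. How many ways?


Count by #men:
  2M,3W: C(5,2)×C(9,3)=840
  3M,2W: C(5,3)×C(9,2)=360
  4M,1W: C(5,4)×C(9,1)=45
  5M,0W: C(5,5)×C(9,0)=1
Total = 1246

1246


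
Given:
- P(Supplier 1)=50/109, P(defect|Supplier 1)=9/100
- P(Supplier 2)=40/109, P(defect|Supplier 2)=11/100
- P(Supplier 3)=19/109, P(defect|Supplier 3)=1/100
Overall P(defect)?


P(B) = Σ P(B|Aᵢ)×P(Aᵢ)
  9/100×50/109 = 9/218
  11/100×40/109 = 22/545
  1/100×19/109 = 19/10900
Sum = 909/10900

P(defect) = 909/10900 ≈ 8.34%


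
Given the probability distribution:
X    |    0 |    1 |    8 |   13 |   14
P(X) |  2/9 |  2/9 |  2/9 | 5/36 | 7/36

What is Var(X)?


E[X] = 235/36
E[X²] = 2737/36
Var(X) = E[X²] - (E[X])² = 2737/36 - 55225/1296 = 43307/1296

Var(X) = 43307/1296 ≈ 33.4159


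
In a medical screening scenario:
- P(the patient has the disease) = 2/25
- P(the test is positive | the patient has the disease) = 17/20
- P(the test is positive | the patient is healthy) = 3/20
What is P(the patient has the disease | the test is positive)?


Using Bayes' theorem:
P(A|B) = P(B|A)·P(A) / P(B)

P(the test is positive) = 17/20 × 2/25 + 3/20 × 23/25
= 17/250 + 69/500 = 103/500

P(the patient has the disease|the test is positive) = (17/250) / (103/500) = 34/103

P(the patient has the disease|the test is positive) = 34/103 ≈ 33.01%


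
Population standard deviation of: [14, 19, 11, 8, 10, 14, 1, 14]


Mean = 91/8
  (14-91/8)²=441/64
  (19-91/8)²=3721/64
  (11-91/8)²=9/64
  (8-91/8)²=729/64
  (10-91/8)²=121/64
  (14-91/8)²=441/64
  (1-91/8)²=6889/64
  (14-91/8)²=441/64
Σ(x-μ)² = 1599/8
σ² = (1599/8)/8 = 1599/64

σ = √(1599/64) ≈ 4.9984


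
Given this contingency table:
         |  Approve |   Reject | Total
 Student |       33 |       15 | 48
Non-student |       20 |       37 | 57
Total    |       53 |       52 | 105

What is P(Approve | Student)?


P(Approve | Student) = 33/(33+15) = 33/48 = 11/16

P(Approve|Student) = 11/16 ≈ 68.75%


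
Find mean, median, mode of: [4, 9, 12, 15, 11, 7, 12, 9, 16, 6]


Sorted: [4, 6, 7, 9, 9, 11, 12, 12, 15, 16]
Mean = 101/10
Median = 10
Freq: {4: 1, 9: 2, 12: 2, 15: 1, 11: 1, 7: 1, 16: 1, 6: 1}
Mode: [9, 12]

Mean=101/10, Median=10, Mode=[9, 12]


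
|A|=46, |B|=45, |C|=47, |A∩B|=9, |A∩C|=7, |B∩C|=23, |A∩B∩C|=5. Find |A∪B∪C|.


|A∪B∪C| = 46+45+47-9-7-23+5 = 104

|A∪B∪C| = 104


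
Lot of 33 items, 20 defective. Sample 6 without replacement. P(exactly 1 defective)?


Hypergeometric: C(20,1)×C(13,5)/C(33,6)
= 20×1287/1107568 = 585/25172

P(X=1) = 585/25172 ≈ 2.32%


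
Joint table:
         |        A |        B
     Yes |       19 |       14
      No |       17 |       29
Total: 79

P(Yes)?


P(Yes) = (19+14)/79 = 33/79

P(Yes) = 33/79 ≈ 41.77%


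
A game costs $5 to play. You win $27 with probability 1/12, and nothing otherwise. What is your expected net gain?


E[gain] = (27-5)×1/12 + (-5)×11/12
= 11/6 - 55/12 = -11/4

Expected net gain = $-11/4 ≈ $-2.75


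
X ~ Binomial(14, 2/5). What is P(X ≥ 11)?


P(X ≥ 11) = Σ P(X=i) for i=11..14
P(X=11) = 20127744/6103515625
P(X=12) = 3354624/6103515625
P(X=13) = 344064/6103515625
P(X=14) = 16384/6103515625
Sum = 23842816/6103515625

P(X ≥ 11) = 23842816/6103515625 ≈ 0.39%


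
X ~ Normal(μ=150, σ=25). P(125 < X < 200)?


z₁=(125-150)/25=-1.0, z₂=(200-150)/25=2.0
P = Φ(2.0) - Φ(-1.0) = 0.977250 - 0.158655 = 0.818595 ≈ 0.8186

P(125 < X < 200) ≈ 0.8186


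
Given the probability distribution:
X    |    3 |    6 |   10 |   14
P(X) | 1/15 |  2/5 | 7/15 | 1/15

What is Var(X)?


E[X] = 41/5
E[X²] = 1121/15
Var(X) = E[X²] - (E[X])² = 1121/15 - 1681/25 = 562/75

Var(X) = 562/75 ≈ 7.4933


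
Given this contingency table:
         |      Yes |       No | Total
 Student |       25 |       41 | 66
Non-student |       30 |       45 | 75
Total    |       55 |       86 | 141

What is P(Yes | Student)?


P(Yes | Student) = 25/(25+41) = 25/66

P(Yes|Student) = 25/66 ≈ 37.88%


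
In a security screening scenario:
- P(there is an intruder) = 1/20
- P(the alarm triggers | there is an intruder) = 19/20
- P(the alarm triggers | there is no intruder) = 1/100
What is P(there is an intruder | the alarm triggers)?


Using Bayes' theorem:
P(A|B) = P(B|A)·P(A) / P(B)

P(the alarm triggers) = 19/20 × 1/20 + 1/100 × 19/20
= 19/400 + 19/2000 = 57/1000

P(there is an intruder|the alarm triggers) = (19/400) / (57/1000) = 5/6

P(there is an intruder|the alarm triggers) = 5/6 ≈ 83.33%


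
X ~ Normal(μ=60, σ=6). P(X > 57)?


z = (57-60)/6 = -0.5
P(X > 57) = 1 - P(Z ≤ -0.5) = 1 - 0.3085 = 0.6915

P(X > 57) ≈ 0.6915


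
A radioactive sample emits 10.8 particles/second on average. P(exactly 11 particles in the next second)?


Poisson(λ=10.8): P(X=11) = e^(-λ)×λ^k/k!
= e^(-10.8) × 10.8^11 / 11!
≈ 2.039950341e-05 × 233163899705 / 39916800 ≈ 0.119159

P(X=11) ≈ 0.119159 ≈ 11.92%


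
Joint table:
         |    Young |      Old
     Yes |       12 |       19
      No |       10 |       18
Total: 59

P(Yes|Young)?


P(Yes|Young) = 12/(12+10) = 12/22 = 6/11

P = 6/11 ≈ 54.55%


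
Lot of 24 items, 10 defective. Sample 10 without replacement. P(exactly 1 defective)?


Hypergeometric: C(10,1)×C(14,9)/C(24,10)
= 10×2002/1961256 = 455/44574

P(X=1) = 455/44574 ≈ 1.02%


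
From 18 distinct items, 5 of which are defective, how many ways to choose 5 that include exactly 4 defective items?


Choose 4 of the 5 defective items and 1 of the other 13 items:
C(5,4)×C(13,1) = 5×13 = 65

65


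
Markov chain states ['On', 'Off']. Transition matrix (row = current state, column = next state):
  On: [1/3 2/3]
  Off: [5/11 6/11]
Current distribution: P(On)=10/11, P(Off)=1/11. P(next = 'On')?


P(next=On) = Σᵢ P(now=i)×P(i→On)
= 10/11×1/3 + 1/11×5/11
= 10/33 + 5/121 = 125/363

P = 125/363 ≈ 0.3444


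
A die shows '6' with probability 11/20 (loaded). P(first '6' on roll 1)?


Geometric: P(X=1) = (1-p)^(k-1)×p = (9/20)^0×11/20 = 11/20

P(X=1) = 11/20 ≈ 55.00%


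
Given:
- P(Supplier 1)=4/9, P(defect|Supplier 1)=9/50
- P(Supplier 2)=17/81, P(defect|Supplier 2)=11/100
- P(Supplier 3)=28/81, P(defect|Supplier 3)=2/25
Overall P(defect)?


P(B) = Σ P(B|Aᵢ)×P(Aᵢ)
  9/50×4/9 = 2/25
  11/100×17/81 = 187/8100
  2/25×28/81 = 56/2025
Sum = 353/2700

P(defect) = 353/2700 ≈ 13.07%


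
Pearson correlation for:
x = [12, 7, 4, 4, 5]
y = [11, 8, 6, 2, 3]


n=5, Σx=32, Σy=30, Σxy=235, Σx²=250, Σy²=234
r = (5×235 - 32×30)/√((5×250 - 32²)(5×234 - 30²))
= 215/√(226×270) = 215/√61020 ≈ 215/247.0223 ≈ 0.8704

r ≈ 0.8704


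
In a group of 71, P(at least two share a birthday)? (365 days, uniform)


P(all different) = Π(365-i)/365 for i=0..70
= 0.000679
P(match) = 1 - 0.000679 = 0.999321

P ≈ 0.9993 ≈ 99.93%


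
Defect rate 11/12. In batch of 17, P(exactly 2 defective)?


Binomial: P(X=2) = C(17,2)×p^2×(1-p)^15
= 136 × 121/144 × 1/15407021574586368 = 2057/277326388342554624

P(X=2) = 2057/277326388342554624 ≈ 0.00%


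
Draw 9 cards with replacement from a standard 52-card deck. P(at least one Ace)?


P(not a Ace) = 48/52 = 12/13
P(none in 9 draws) = (12/13)^9 = 5159780352/10604499373
P(≥1 Ace) = 1 - 5159780352/10604499373 = 5444719021/10604499373

P = 5444719021/10604499373 ≈ 51.34%


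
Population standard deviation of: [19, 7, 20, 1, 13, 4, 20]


Mean = 84/7 = 12
  (19-12)²=49
  (7-12)²=25
  (20-12)²=64
  (1-12)²=121
  (13-12)²=1
  (4-12)²=64
  (20-12)²=64
Σ(x-μ)² = 388
σ² = 388/7

σ = √(388/7) ≈ 7.4450


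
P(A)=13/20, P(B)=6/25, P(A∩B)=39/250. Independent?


P(A)×P(B) = 39/250
P(A∩B) = 39/250
Equal ✓ → Independent

Yes, independent


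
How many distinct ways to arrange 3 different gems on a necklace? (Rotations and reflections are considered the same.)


Free circular arrangements: rotations and reflections both identified.
(n-1)!/2 = 2!/2 = 2/2 = 1

1


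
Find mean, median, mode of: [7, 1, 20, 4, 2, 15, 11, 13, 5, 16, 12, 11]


Sorted: [1, 2, 4, 5, 7, 11, 11, 12, 13, 15, 16, 20]
Mean = 117/12 = 39/4
Median = 11
Freq: {7: 1, 1: 1, 20: 1, 4: 1, 2: 1, 15: 1, 11: 2, 13: 1, 5: 1, 16: 1, 12: 1}
Mode: [11]

Mean=39/4, Median=11, Mode=11


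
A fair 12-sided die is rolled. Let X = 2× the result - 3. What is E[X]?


E[die] = (1+12)/2 = 13/2
E[X] = 2×13/2 - 3 = 10

E[X] = 10


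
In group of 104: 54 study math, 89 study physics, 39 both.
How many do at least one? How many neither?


|A∪B| = 54+89-39 = 104
Neither = 104-104 = 0

At least one: 104; Neither: 0


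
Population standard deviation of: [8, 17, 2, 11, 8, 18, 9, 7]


Mean = 80/8 = 10
  (8-10)²=4
  (17-10)²=49
  (2-10)²=64
  (11-10)²=1
  (8-10)²=4
  (18-10)²=64
  (9-10)²=1
  (7-10)²=9
Σ(x-μ)² = 196
σ² = 196/8 = 49/2

σ = √(49/2) ≈ 4.9497


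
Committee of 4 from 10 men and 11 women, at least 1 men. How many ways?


Count by #men:
  1M,3W: C(10,1)×C(11,3)=1650
  2M,2W: C(10,2)×C(11,2)=2475
  3M,1W: C(10,3)×C(11,1)=1320
  4M,0W: C(10,4)×C(11,0)=210
Total = 5655

5655


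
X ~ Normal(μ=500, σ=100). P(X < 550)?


z = (550-500)/100 = 0.5
P(Z < 0.5) = 0.6915

P(X < 550) ≈ 0.6915


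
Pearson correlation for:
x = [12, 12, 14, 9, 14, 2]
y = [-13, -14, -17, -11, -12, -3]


n=6, Σx=63, Σy=-70, Σxy=-835, Σx²=765, Σy²=928
r = (6×(-835) - 63×(-70))/√((6×765 - 63²)(6×928 - (-70)²))
= -600/√(621×668) = -600/√414828 ≈ -600/644.0714 ≈ -0.9316

r ≈ -0.9316


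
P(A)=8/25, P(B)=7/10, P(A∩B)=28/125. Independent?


P(A)×P(B) = 28/125
P(A∩B) = 28/125
Equal ✓ → Independent

Yes, independent


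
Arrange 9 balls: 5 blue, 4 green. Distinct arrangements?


9!/(5!×4!) = 126

126


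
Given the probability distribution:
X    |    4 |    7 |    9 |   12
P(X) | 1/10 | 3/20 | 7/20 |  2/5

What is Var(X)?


E[X] = 47/5
E[X²] = 949/10
Var(X) = E[X²] - (E[X])² = 949/10 - 2209/25 = 327/50

Var(X) = 327/50 ≈ 6.5400


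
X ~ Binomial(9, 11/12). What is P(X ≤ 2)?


P(X ≤ 2) = Σ P(X=i) for i=0..2
P(X=0) = 1/5159780352
P(X=1) = 11/573308928
P(X=2) = 121/143327232
Sum = 557/644972544

P(X ≤ 2) = 557/644972544 ≈ 0.00%


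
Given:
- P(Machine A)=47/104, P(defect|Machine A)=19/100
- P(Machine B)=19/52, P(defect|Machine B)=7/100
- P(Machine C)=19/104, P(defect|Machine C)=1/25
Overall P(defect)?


P(B) = Σ P(B|Aᵢ)×P(Aᵢ)
  19/100×47/104 = 893/10400
  7/100×19/52 = 133/5200
  1/25×19/104 = 19/2600
Sum = 19/160

P(defect) = 19/160 ≈ 11.88%


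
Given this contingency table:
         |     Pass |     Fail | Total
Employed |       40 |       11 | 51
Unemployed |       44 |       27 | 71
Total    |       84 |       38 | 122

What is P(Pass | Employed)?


P(Pass | Employed) = 40/(40+11) = 40/51

P(Pass|Employed) = 40/51 ≈ 78.43%


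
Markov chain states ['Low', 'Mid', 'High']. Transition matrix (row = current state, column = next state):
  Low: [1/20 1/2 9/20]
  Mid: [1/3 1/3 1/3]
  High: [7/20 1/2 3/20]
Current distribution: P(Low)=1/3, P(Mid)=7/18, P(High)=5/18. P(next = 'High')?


P(next=High) = Σᵢ P(now=i)×P(i→High)
= 1/3×9/20 + 7/18×1/3 + 5/18×3/20
= 3/20 + 7/54 + 1/24 = 347/1080

P = 347/1080 ≈ 0.3213


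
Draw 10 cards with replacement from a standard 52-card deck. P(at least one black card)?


P(not a black card) = 26/52 = 1/2
P(none in 10 draws) = (1/2)^10 = 1/1024
P(≥1 black card) = 1 - 1/1024 = 1023/1024

P = 1023/1024 ≈ 99.90%


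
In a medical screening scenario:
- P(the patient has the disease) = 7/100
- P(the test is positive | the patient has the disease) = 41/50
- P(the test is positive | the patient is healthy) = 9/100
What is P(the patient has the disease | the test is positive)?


Using Bayes' theorem:
P(A|B) = P(B|A)·P(A) / P(B)

P(the test is positive) = 41/50 × 7/100 + 9/100 × 93/100
= 287/5000 + 837/10000 = 1411/10000

P(the patient has the disease|the test is positive) = (287/5000) / (1411/10000) = 574/1411

P(the patient has the disease|the test is positive) = 574/1411 ≈ 40.68%


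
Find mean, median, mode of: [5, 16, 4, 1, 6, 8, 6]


Sorted: [1, 4, 5, 6, 6, 8, 16]
Mean = 46/7
Median = 6
Freq: {5: 1, 16: 1, 4: 1, 1: 1, 6: 2, 8: 1}
Mode: [6]

Mean=46/7, Median=6, Mode=6


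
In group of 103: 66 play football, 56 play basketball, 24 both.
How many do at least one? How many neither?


|A∪B| = 66+56-24 = 98
Neither = 103-98 = 5

At least one: 98; Neither: 5


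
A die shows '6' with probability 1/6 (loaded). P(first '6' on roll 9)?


Geometric: P(X=9) = (1-p)^(k-1)×p = (5/6)^8×1/6 = 390625/10077696

P(X=9) = 390625/10077696 ≈ 3.88%


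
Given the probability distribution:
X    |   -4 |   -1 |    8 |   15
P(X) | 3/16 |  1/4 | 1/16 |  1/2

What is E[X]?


E[X] = Σ x·P(X=x)
= (-4)×(3/16) + (-1)×(1/4) + (8)×(1/16) + (15)×(1/2)
= 7

E[X] = 7


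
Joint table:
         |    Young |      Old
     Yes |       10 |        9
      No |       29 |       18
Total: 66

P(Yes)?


P(Yes) = (10+9)/66 = 19/66

P(Yes) = 19/66 ≈ 28.79%


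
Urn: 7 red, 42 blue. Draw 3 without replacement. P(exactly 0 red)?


Hypergeometric: C(7,0)×C(42,3)/C(49,3)
= 1×11480/18424 = 205/329

P(X=0) = 205/329 ≈ 62.31%


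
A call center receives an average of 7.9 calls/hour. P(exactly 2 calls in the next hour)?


Poisson(λ=7.9): P(X=2) = e^(-λ)×λ^k/k!
= e^(-7.9) × 7.9^2 / 2!
≈ 0.0003707435405 × 62.41 / 2 ≈ 0.011569

P(X=2) ≈ 0.011569 ≈ 1.16%


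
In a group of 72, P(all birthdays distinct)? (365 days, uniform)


P(all different) = Π(365-i)/365 for i=0..71
= (365/365)×(364/365)×...×(294/365)
= 0.000547

P ≈ 0.0005 ≈ 0.05%


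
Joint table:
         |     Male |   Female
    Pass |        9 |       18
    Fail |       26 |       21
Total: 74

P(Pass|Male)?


P(Pass|Male) = 9/(9+26) = 9/35

P = 9/35 ≈ 25.71%


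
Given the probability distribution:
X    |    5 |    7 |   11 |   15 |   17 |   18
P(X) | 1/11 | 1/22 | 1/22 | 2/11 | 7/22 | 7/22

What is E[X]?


E[X] = Σ x·P(X=x)
= (5)×(1/11) + (7)×(1/22) + (11)×(1/22) + (15)×(2/11) + (17)×(7/22) + (18)×(7/22)
= 333/22

E[X] = 333/22


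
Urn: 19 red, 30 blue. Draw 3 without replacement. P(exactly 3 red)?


Hypergeometric: C(19,3)×C(30,0)/C(49,3)
= 969×1/18424 = 969/18424

P(X=3) = 969/18424 ≈ 5.26%


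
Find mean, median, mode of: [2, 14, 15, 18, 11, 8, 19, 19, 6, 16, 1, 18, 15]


Sorted: [1, 2, 6, 8, 11, 14, 15, 15, 16, 18, 18, 19, 19]
Mean = 162/13
Median = 15
Freq: {2: 1, 14: 1, 15: 2, 18: 2, 11: 1, 8: 1, 19: 2, 6: 1, 16: 1, 1: 1}
Mode: [15, 18, 19]

Mean=162/13, Median=15, Mode=[15, 18, 19]


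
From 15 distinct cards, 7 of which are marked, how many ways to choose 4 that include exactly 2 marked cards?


Choose 2 of the 7 marked cards and 2 of the other 8 cards:
C(7,2)×C(8,2) = 21×28 = 588

588


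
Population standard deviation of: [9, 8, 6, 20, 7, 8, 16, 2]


Mean = 76/8 = 19/2
  (9-19/2)²=1/4
  (8-19/2)²=9/4
  (6-19/2)²=49/4
  (20-19/2)²=441/4
  (7-19/2)²=25/4
  (8-19/2)²=9/4
  (16-19/2)²=169/4
  (2-19/2)²=225/4
Σ(x-μ)² = 232
σ² = 232/8 = 29

σ = √(29) ≈ 5.3852


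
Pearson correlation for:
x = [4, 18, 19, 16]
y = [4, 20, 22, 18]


n=4, Σx=57, Σy=64, Σxy=1082, Σx²=957, Σy²=1224
r = (4×1082 - 57×64)/√((4×957 - 57²)(4×1224 - 64²))
= 680/√(579×800) = 680/√463200 ≈ 680/680.5880 ≈ 0.9991

r ≈ 0.9991


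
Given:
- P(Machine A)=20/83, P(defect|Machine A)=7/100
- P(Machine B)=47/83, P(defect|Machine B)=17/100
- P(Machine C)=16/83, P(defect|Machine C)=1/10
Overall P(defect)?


P(B) = Σ P(B|Aᵢ)×P(Aᵢ)
  7/100×20/83 = 7/415
  17/100×47/83 = 799/8300
  1/10×16/83 = 8/415
Sum = 1099/8300

P(defect) = 1099/8300 ≈ 13.24%


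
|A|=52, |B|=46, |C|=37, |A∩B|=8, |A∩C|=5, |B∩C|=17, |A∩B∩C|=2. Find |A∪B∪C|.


|A∪B∪C| = 52+46+37-8-5-17+2 = 107

|A∪B∪C| = 107


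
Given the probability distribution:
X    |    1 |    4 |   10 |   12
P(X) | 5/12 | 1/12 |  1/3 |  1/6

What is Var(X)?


E[X] = 73/12
E[X²] = 709/12
Var(X) = E[X²] - (E[X])² = 709/12 - 5329/144 = 3179/144

Var(X) = 3179/144 ≈ 22.0764


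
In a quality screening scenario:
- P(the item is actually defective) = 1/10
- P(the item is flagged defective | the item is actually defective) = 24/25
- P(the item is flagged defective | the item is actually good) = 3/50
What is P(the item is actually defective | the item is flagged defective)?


Using Bayes' theorem:
P(A|B) = P(B|A)·P(A) / P(B)

P(the item is flagged defective) = 24/25 × 1/10 + 3/50 × 9/10
= 12/125 + 27/500 = 3/20

P(the item is actually defective|the item is flagged defective) = (12/125) / (3/20) = 16/25

P(the item is actually defective|the item is flagged defective) = 16/25 ≈ 64.00%


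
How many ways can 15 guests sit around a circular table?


Circular arrangements of 15 distinct objects: fix one position to break rotational symmetry.
(n-1)! = 14! = 87178291200

87178291200


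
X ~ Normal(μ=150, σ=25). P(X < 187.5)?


z = (187.5-150)/25 = 1.5
P(Z < 1.5) = 0.9332

P(X < 187.5) ≈ 0.9332


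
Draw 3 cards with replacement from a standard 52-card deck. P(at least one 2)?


P(not a 2) = 48/52 = 12/13
P(none in 3 draws) = (12/13)^3 = 1728/2197
P(≥1 2) = 1 - 1728/2197 = 469/2197

P = 469/2197 ≈ 21.35%


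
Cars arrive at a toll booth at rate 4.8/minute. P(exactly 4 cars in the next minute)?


Poisson(λ=4.8): P(X=4) = e^(-λ)×λ^k/k!
= e^(-4.8) × 4.8^4 / 4!
≈ 0.008229747049 × 530.8416 / 24 ≈ 0.182029

P(X=4) ≈ 0.182029 ≈ 18.20%


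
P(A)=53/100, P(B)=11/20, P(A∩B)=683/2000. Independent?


P(A)×P(B) = 583/2000
P(A∩B) = 683/2000
Not equal → NOT independent

No, not independent


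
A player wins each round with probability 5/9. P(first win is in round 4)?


Geometric: P(X=4) = (1-p)^(k-1)×p = (4/9)^3×5/9 = 320/6561

P(X=4) = 320/6561 ≈ 4.88%


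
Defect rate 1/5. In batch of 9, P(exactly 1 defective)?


Binomial: P(X=1) = C(9,1)×p^1×(1-p)^8
= 9 × 1/5 × 65536/390625 = 589824/1953125

P(X=1) = 589824/1953125 ≈ 30.20%


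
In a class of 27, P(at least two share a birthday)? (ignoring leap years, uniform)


P(all different) = Π(365-i)/365 for i=0..26
= 0.373141
P(match) = 1 - 0.373141 = 0.626859

P ≈ 0.6269 ≈ 62.69%


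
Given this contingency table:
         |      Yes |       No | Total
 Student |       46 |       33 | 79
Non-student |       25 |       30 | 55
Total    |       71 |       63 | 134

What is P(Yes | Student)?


P(Yes | Student) = 46/(46+33) = 46/79

P(Yes|Student) = 46/79 ≈ 58.23%


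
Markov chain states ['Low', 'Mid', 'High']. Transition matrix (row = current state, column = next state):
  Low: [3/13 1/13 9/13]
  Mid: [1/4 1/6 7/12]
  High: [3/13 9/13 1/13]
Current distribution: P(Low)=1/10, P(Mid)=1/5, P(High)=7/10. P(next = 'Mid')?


P(next=Mid) = Σᵢ P(now=i)×P(i→Mid)
= 1/10×1/13 + 1/5×1/6 + 7/10×9/13
= 1/130 + 1/30 + 63/130 = 41/78

P = 41/78 ≈ 0.5256


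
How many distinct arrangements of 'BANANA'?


Letters: 6, freq: {'B': 1, 'A': 3, 'N': 2}
6!/(1!×3!×2!) = 720/12 = 60

60


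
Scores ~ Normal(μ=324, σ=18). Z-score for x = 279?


z = (x - μ)/σ = (279 - 324)/18 = -2.5

z = -2.5


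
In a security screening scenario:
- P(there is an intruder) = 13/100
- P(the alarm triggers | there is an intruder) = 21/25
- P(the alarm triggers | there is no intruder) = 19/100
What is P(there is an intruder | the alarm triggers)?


Using Bayes' theorem:
P(A|B) = P(B|A)·P(A) / P(B)

P(the alarm triggers) = 21/25 × 13/100 + 19/100 × 87/100
= 273/2500 + 1653/10000 = 549/2000

P(there is an intruder|the alarm triggers) = (273/2500) / (549/2000) = 364/915

P(there is an intruder|the alarm triggers) = 364/915 ≈ 39.78%


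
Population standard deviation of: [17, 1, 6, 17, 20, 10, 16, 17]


Mean = 104/8 = 13
  (17-13)²=16
  (1-13)²=144
  (6-13)²=49
  (17-13)²=16
  (20-13)²=49
  (10-13)²=9
  (16-13)²=9
  (17-13)²=16
Σ(x-μ)² = 308
σ² = 308/8 = 77/2

σ = √(77/2) ≈ 6.2048


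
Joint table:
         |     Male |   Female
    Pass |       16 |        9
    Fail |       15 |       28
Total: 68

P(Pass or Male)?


P(Pass∨Male) = P(Pass) + P(Male) - P(Pass∧Male)
= (25 + 31 - 16)/68 = 40/68 = 10/17

P = 10/17 ≈ 58.82%


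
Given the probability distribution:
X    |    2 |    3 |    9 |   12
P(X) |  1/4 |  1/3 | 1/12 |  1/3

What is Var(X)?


E[X] = 25/4
E[X²] = 235/4
Var(X) = E[X²] - (E[X])² = 235/4 - 625/16 = 315/16

Var(X) = 315/16 ≈ 19.6875


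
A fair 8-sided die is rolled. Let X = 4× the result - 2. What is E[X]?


E[die] = (1+8)/2 = 9/2
E[X] = 4×9/2 - 2 = 16

E[X] = 16


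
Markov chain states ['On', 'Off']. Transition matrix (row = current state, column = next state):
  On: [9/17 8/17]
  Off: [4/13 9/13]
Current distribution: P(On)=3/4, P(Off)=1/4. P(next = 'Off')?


P(next=Off) = Σᵢ P(now=i)×P(i→Off)
= 3/4×8/17 + 1/4×9/13
= 6/17 + 9/52 = 465/884

P = 465/884 ≈ 0.5260


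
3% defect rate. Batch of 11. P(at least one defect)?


P(all good) = (97/100)^11 = 7153014030880804126753/10000000000000000000000
P(≥1 defect) = 2846985969119195873247/10000000000000000000000

P = 2846985969119195873247/10000000000000000000000 ≈ 28.47%


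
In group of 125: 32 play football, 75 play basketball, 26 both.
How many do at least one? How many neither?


|A∪B| = 32+75-26 = 81
Neither = 125-81 = 44

At least one: 81; Neither: 44


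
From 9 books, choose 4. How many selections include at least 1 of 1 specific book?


Complement: C(9,4) - C(8,4) = 126 - 70 = 56

56


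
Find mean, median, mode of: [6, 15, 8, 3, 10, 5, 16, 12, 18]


Sorted: [3, 5, 6, 8, 10, 12, 15, 16, 18]
Mean = 93/9 = 31/3
Median = 10
Freq: {6: 1, 15: 1, 8: 1, 3: 1, 10: 1, 5: 1, 16: 1, 12: 1, 18: 1}
Mode: No mode

Mean=31/3, Median=10, Mode=No mode


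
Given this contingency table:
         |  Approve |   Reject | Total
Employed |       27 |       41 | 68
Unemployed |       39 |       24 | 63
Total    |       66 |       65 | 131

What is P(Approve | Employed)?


P(Approve | Employed) = 27/(27+41) = 27/68

P(Approve|Employed) = 27/68 ≈ 39.71%


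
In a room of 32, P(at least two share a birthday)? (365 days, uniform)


P(all different) = Π(365-i)/365 for i=0..31
= 0.246652
P(match) = 1 - 0.246652 = 0.753348

P ≈ 0.7533 ≈ 75.33%


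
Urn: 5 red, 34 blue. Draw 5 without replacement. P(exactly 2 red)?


Hypergeometric: C(5,2)×C(34,3)/C(39,5)
= 10×5984/575757 = 59840/575757

P(X=2) = 59840/575757 ≈ 10.39%


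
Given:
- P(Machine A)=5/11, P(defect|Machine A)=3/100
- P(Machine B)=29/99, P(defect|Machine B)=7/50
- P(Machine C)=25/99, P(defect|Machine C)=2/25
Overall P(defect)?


P(B) = Σ P(B|Aᵢ)×P(Aᵢ)
  3/100×5/11 = 3/220
  7/50×29/99 = 203/4950
  2/25×25/99 = 2/99
Sum = 247/3300

P(defect) = 247/3300 ≈ 7.48%


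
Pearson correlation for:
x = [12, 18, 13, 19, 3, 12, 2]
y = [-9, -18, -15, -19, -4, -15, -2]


n=7, Σx=79, Σy=-82, Σxy=-1184, Σx²=1155, Σy²=1236
r = (7×(-1184) - 79×(-82))/√((7×1155 - 79²)(7×1236 - (-82)²))
= -1810/√(1844×1928) = -1810/√3555232 ≈ -1810/1885.5323 ≈ -0.9599

r ≈ -0.9599


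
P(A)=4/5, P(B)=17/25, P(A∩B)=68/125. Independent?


P(A)×P(B) = 68/125
P(A∩B) = 68/125
Equal ✓ → Independent

Yes, independent


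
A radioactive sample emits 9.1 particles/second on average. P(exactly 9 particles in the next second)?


Poisson(λ=9.1): P(X=9) = e^(-λ)×λ^k/k!
= e^(-9.1) × 9.1^9 / 9!
≈ 0.0001116658085 × 427929800.13 / 362880 ≈ 0.131683

P(X=9) ≈ 0.131683 ≈ 13.17%


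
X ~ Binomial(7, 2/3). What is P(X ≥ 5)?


P(X ≥ 5) = Σ P(X=i) for i=5..7
P(X=5) = 224/729
P(X=6) = 448/2187
P(X=7) = 128/2187
Sum = 416/729

P(X ≥ 5) = 416/729 ≈ 57.06%


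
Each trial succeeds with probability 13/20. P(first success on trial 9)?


Geometric: P(X=9) = (1-p)^(k-1)×p = (7/20)^8×13/20 = 74942413/512000000000

P(X=9) = 74942413/512000000000 ≈ 0.01%


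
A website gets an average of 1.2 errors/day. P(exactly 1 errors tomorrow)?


Poisson(λ=1.2): P(X=1) = e^(-λ)×λ^k/k!
= e^(-1.2) × 1.2^1 / 1!
≈ 0.3011942119 × 1.2 / 1 ≈ 0.361433

P(X=1) ≈ 0.361433 ≈ 36.14%


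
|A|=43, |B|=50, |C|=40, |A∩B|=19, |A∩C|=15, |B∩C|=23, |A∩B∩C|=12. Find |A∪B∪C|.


|A∪B∪C| = 43+50+40-19-15-23+12 = 88

|A∪B∪C| = 88


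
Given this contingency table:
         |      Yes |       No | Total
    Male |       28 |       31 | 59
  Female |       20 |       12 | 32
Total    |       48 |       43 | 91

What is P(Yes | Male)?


P(Yes | Male) = 28/(28+31) = 28/59

P(Yes|Male) = 28/59 ≈ 47.46%


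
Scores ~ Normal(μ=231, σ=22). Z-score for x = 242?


z = (x - μ)/σ = (242 - 231)/22 = 0.5

z = 0.5


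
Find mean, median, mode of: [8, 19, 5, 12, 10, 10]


Sorted: [5, 8, 10, 10, 12, 19]
Mean = 64/6 = 32/3
Median = 10
Freq: {8: 1, 19: 1, 5: 1, 12: 1, 10: 2}
Mode: [10]

Mean=32/3, Median=10, Mode=10


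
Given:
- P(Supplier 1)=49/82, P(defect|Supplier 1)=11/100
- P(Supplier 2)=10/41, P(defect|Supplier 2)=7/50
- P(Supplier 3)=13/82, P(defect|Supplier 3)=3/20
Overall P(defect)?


P(B) = Σ P(B|Aᵢ)×P(Aᵢ)
  11/100×49/82 = 539/8200
  7/50×10/41 = 7/205
  3/20×13/82 = 39/1640
Sum = 507/4100

P(defect) = 507/4100 ≈ 12.37%


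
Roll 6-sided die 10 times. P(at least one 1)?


P(no 1)^10 = (5/6)^10 = 9765625/60466176
P(≥1) = 1 - 9765625/60466176 = 50700551/60466176

P = 50700551/60466176 ≈ 83.85%


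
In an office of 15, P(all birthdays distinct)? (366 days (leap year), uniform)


P(all different) = Π(366-i)/366 for i=0..14
= (366/366)×(365/366)×...×(352/366)
= 0.747702

P ≈ 0.7477 ≈ 74.77%


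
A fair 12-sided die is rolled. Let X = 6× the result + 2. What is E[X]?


E[die] = (1+12)/2 = 13/2
E[X] = 6×13/2 + 2 = 41

E[X] = 41


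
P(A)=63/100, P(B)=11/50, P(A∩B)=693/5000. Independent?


P(A)×P(B) = 693/5000
P(A∩B) = 693/5000
Equal ✓ → Independent

Yes, independent


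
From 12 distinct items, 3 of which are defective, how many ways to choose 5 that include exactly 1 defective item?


Choose 1 of the 3 defective items and 4 of the other 9 items:
C(3,1)×C(9,4) = 3×126 = 378

378


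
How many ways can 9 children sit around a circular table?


Circular arrangements of 9 distinct objects: fix one position to break rotational symmetry.
(n-1)! = 8! = 40320

40320


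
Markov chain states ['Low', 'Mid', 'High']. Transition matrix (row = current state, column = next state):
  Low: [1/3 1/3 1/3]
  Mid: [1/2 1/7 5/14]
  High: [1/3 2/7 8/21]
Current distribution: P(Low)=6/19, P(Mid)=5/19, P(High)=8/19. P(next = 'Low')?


P(next=Low) = Σᵢ P(now=i)×P(i→Low)
= 6/19×1/3 + 5/19×1/2 + 8/19×1/3
= 2/19 + 5/38 + 8/57 = 43/114

P = 43/114 ≈ 0.3772


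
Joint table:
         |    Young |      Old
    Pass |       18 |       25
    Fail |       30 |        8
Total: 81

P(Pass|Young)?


P(Pass|Young) = 18/(18+30) = 18/48 = 3/8

P = 3/8 ≈ 37.50%


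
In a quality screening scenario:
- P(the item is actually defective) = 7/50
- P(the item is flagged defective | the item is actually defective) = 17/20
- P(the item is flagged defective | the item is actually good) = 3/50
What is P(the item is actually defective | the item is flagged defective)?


Using Bayes' theorem:
P(A|B) = P(B|A)·P(A) / P(B)

P(the item is flagged defective) = 17/20 × 7/50 + 3/50 × 43/50
= 119/1000 + 129/2500 = 853/5000

P(the item is actually defective|the item is flagged defective) = (119/1000) / (853/5000) = 595/853

P(the item is actually defective|the item is flagged defective) = 595/853 ≈ 69.75%


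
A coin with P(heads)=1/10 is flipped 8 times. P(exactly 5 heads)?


Binomial: P(X=5) = C(8,5)×p^5×(1-p)^3
= 56 × 1/100000 × 729/1000 = 5103/12500000

P(X=5) = 5103/12500000 ≈ 0.04%


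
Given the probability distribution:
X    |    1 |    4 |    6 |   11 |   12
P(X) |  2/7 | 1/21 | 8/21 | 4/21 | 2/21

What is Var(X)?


E[X] = 6
E[X²] = 1082/21
Var(X) = E[X²] - (E[X])² = 1082/21 - 36 = 326/21

Var(X) = 326/21 ≈ 15.5238


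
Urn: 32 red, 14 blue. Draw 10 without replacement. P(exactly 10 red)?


Hypergeometric: C(32,10)×C(14,0)/C(46,10)
= 64512240×1/4076350421 = 215760/13633279

P(X=10) = 215760/13633279 ≈ 1.58%


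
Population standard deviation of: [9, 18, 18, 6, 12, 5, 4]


Mean = 72/7
  (9-72/7)²=81/49
  (18-72/7)²=2916/49
  (18-72/7)²=2916/49
  (6-72/7)²=900/49
  (12-72/7)²=144/49
  (5-72/7)²=1369/49
  (4-72/7)²=1936/49
Σ(x-μ)² = 1466/7
σ² = (1466/7)/7 = 1466/49

σ = √(1466/49) ≈ 5.4698


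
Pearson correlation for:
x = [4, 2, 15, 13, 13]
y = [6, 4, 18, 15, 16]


n=5, Σx=47, Σy=59, Σxy=705, Σx²=583, Σy²=857
r = (5×705 - 47×59)/√((5×583 - 47²)(5×857 - 59²))
= 752/√(706×804) = 752/√567624 ≈ 752/753.4083 ≈ 0.9981

r ≈ 0.9981


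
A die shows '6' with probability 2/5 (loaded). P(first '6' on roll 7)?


Geometric: P(X=7) = (1-p)^(k-1)×p = (3/5)^6×2/5 = 1458/78125

P(X=7) = 1458/78125 ≈ 1.87%


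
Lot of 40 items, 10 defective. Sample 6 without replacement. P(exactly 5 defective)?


Hypergeometric: C(10,5)×C(30,1)/C(40,6)
= 252×30/3838380 = 18/9139

P(X=5) = 18/9139 ≈ 0.20%


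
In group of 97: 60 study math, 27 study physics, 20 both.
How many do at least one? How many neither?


|A∪B| = 60+27-20 = 67
Neither = 97-67 = 30

At least one: 67; Neither: 30


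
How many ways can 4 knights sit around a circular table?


Circular arrangements of 4 distinct objects: fix one position to break rotational symmetry.
(n-1)! = 3! = 6

6


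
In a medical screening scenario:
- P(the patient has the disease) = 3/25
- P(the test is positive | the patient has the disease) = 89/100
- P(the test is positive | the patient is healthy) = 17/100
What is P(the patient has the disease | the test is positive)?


Using Bayes' theorem:
P(A|B) = P(B|A)·P(A) / P(B)

P(the test is positive) = 89/100 × 3/25 + 17/100 × 22/25
= 267/2500 + 187/1250 = 641/2500

P(the patient has the disease|the test is positive) = (267/2500) / (641/2500) = 267/641

P(the patient has the disease|the test is positive) = 267/641 ≈ 41.65%


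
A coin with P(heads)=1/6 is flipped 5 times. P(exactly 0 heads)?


Binomial: P(X=0) = C(5,0)×p^0×(1-p)^5
= 1 × 1 × 3125/7776 = 3125/7776

P(X=0) = 3125/7776 ≈ 40.19%


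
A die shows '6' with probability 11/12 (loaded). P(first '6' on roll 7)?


Geometric: P(X=7) = (1-p)^(k-1)×p = (1/12)^6×11/12 = 11/35831808

P(X=7) = 11/35831808 ≈ 0.00%


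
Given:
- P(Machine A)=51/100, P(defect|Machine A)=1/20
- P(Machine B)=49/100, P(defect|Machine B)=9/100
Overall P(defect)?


P(B) = Σ P(B|Aᵢ)×P(Aᵢ)
  1/20×51/100 = 51/2000
  9/100×49/100 = 441/10000
Sum = 87/1250

P(defect) = 87/1250 ≈ 6.96%


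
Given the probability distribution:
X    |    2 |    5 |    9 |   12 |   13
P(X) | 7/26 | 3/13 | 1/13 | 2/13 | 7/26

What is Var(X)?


E[X] = 201/26
E[X²] = 2099/26
Var(X) = E[X²] - (E[X])² = 2099/26 - 40401/676 = 14173/676

Var(X) = 14173/676 ≈ 20.9660


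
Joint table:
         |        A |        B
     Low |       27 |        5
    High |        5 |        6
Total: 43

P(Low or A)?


P(Low∨A) = P(Low) + P(A) - P(Low∧A)
= (32 + 32 - 27)/43 = 37/43

P = 37/43 ≈ 86.05%


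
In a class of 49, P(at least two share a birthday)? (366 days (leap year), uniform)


P(all different) = Π(366-i)/366 for i=0..48
= 0.034553
P(match) = 1 - 0.034553 = 0.965447

P ≈ 0.9654 ≈ 96.54%


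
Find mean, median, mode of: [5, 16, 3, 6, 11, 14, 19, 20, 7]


Sorted: [3, 5, 6, 7, 11, 14, 16, 19, 20]
Mean = 101/9
Median = 11
Freq: {5: 1, 16: 1, 3: 1, 6: 1, 11: 1, 14: 1, 19: 1, 20: 1, 7: 1}
Mode: No mode

Mean=101/9, Median=11, Mode=No mode


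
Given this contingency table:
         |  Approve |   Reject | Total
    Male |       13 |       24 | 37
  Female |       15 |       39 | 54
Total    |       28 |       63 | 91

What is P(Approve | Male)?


P(Approve | Male) = 13/(13+24) = 13/37

P(Approve|Male) = 13/37 ≈ 35.14%


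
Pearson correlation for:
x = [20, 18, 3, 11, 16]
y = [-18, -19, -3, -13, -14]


n=5, Σx=68, Σy=-67, Σxy=-1078, Σx²=1110, Σy²=1059
r = (5×(-1078) - 68×(-67))/√((5×1110 - 68²)(5×1059 - (-67)²))
= -834/√(926×806) = -834/√746356 ≈ -834/863.9190 ≈ -0.9654

r ≈ -0.9654


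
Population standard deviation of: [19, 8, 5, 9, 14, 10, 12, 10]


Mean = 87/8
  (19-87/8)²=4225/64
  (8-87/8)²=529/64
  (5-87/8)²=2209/64
  (9-87/8)²=225/64
  (14-87/8)²=625/64
  (10-87/8)²=49/64
  (12-87/8)²=81/64
  (10-87/8)²=49/64
Σ(x-μ)² = 999/8
σ² = (999/8)/8 = 999/64

σ = √(999/64) ≈ 3.9509


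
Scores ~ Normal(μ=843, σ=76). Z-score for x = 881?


z = (x - μ)/σ = (881 - 843)/76 = 0.5

z = 0.5


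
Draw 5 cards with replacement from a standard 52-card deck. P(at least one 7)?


P(not a 7) = 48/52 = 12/13
P(none in 5 draws) = (12/13)^5 = 248832/371293
P(≥1 7) = 1 - 248832/371293 = 122461/371293

P = 122461/371293 ≈ 32.98%


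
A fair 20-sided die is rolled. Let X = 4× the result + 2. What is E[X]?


E[die] = (1+20)/2 = 21/2
E[X] = 4×21/2 + 2 = 44

E[X] = 44


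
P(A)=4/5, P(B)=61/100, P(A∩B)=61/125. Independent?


P(A)×P(B) = 61/125
P(A∩B) = 61/125
Equal ✓ → Independent

Yes, independent


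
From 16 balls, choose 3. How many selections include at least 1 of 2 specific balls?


Complement: C(16,3) - C(14,3) = 560 - 364 = 196

196


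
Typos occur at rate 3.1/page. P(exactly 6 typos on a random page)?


Poisson(λ=3.1): P(X=6) = e^(-λ)×λ^k/k!
= e^(-3.1) × 3.1^6 / 6!
≈ 0.04504920239 × 887.503681 / 720 ≈ 0.055530

P(X=6) ≈ 0.055530 ≈ 5.55%


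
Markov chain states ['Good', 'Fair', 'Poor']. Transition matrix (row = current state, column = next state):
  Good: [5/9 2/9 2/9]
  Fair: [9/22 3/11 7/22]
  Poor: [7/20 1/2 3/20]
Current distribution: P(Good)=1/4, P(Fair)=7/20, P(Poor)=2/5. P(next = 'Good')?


P(next=Good) = Σᵢ P(now=i)×P(i→Good)
= 1/4×5/9 + 7/20×9/22 + 2/5×7/20
= 5/36 + 63/440 + 7/50 = 8357/19800

P = 8357/19800 ≈ 0.4221


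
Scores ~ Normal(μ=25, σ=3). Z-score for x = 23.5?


z = (x - μ)/σ = (23.5 - 25)/3 = -0.5

z = -0.5


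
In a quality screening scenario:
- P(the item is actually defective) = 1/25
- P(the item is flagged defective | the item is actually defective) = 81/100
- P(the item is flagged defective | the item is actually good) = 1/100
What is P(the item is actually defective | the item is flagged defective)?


Using Bayes' theorem:
P(A|B) = P(B|A)·P(A) / P(B)

P(the item is flagged defective) = 81/100 × 1/25 + 1/100 × 24/25
= 81/2500 + 6/625 = 21/500

P(the item is actually defective|the item is flagged defective) = (81/2500) / (21/500) = 27/35

P(the item is actually defective|the item is flagged defective) = 27/35 ≈ 77.14%


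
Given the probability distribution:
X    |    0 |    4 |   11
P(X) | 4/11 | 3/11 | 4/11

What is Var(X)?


E[X] = 56/11
E[X²] = 532/11
Var(X) = E[X²] - (E[X])² = 532/11 - 3136/121 = 2716/121

Var(X) = 2716/121 ≈ 22.4463


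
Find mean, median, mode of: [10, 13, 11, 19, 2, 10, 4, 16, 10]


Sorted: [2, 4, 10, 10, 10, 11, 13, 16, 19]
Mean = 95/9
Median = 10
Freq: {10: 3, 13: 1, 11: 1, 19: 1, 2: 1, 4: 1, 16: 1}
Mode: [10]

Mean=95/9, Median=10, Mode=10


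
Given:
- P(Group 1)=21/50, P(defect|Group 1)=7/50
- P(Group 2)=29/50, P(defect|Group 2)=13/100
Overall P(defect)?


P(B) = Σ P(B|Aᵢ)×P(Aᵢ)
  7/50×21/50 = 147/2500
  13/100×29/50 = 377/5000
Sum = 671/5000

P(defect) = 671/5000 ≈ 13.42%


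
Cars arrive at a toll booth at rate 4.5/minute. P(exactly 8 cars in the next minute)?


Poisson(λ=4.5): P(X=8) = e^(-λ)×λ^k/k!
= e^(-4.5) × 4.5^8 / 8!
≈ 0.01110899654 × 168151.253906 / 40320 ≈ 0.046329

P(X=8) ≈ 0.046329 ≈ 4.63%


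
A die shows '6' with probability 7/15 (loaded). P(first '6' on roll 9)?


Geometric: P(X=9) = (1-p)^(k-1)×p = (8/15)^8×7/15 = 117440512/38443359375

P(X=9) = 117440512/38443359375 ≈ 0.31%


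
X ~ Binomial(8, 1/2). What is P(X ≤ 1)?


P(X ≤ 1) = Σ P(X=i) for i=0..1
P(X=0) = 1/256
P(X=1) = 1/32
Sum = 9/256

P(X ≤ 1) = 9/256 ≈ 3.52%
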